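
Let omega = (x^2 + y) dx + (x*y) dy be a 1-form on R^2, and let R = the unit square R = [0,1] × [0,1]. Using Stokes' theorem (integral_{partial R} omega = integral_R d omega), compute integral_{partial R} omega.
integral_(partial R) omega = -1/2

Stokes: integral_partial_R omega = integral_R d omega with d omega = (∂Q/∂x - ∂P/∂y) dx ∧ dy.
  ∂Q/∂x = y
  ∂P/∂y = 1
  integrand = ∂Q/∂x - ∂P/∂y = y - 1.
Integrating over R: integral_0^1 integral_0^1 (y - 1) dx dy = -1/2.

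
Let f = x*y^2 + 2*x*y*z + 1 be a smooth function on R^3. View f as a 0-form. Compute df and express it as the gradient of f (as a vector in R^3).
df = (y*(y + 2*z)) dx + (2*x*(y + z)) dy + (2*x*y) dz; grad f = (y*(y + 2*z), 2*x*(y + z), 2*x*y)

For a 0-form f, d f = (∂f/∂x) dx + (∂f/∂y) dy + (∂f/∂z) dz. The components of the vector representation are exactly the entries of grad f in Cartesian coordinates:
  ∂f/∂x = y*(y + 2*z)
  ∂f/∂y = 2*x*(y + z)
  ∂f/∂z = 2*x*y.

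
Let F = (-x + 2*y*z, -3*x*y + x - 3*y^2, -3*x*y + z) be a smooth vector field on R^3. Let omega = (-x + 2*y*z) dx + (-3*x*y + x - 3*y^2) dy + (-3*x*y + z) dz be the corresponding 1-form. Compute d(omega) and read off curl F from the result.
d(omega) = (-3*x) dy ∧ dz + (5*y) dz ∧ dx + (-3*y - 2*z + 1) dx ∧ dy; curl F = (-3*x, 5*y, -3*y - 2*z + 1)

d omega = sum_{i<j} (∂f_j/∂x_i - ∂f_i/∂x_j) dx_i ∧ dx_j. Under the identification (dy ∧ dz, dz ∧ dx, dx ∧ dy) ↔ (e_x, e_y, e_z), the coefficients are exactly the components of curl F. Compute:
  ∂R/∂y - ∂Q/∂z = (-3*x) - (0) = -3*x
  ∂P/∂z - ∂R/∂x = (2*y) - (-3*y) = 5*y
  ∂Q/∂x - ∂P/∂y = (1 - 3*y) - (2*z) = -3*y - 2*z + 1.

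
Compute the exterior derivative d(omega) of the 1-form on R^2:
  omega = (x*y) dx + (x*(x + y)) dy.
d(omega) = (x + y) dx ∧ dy

For a 1-form omega = sum_i f_i dx_i, the exterior derivative is
  d(omega) = sum_{i < j} (∂f_j/∂x_i - ∂f_i/∂x_j) dx_i ∧ dx_j.
  coefficient of dx ∧ dy: ∂f_2/∂x - ∂f_1/∂y = ∂(x*(x + y))/∂x - ∂(x*y)/∂y = x + y
Assembling: d(omega) = (x + y) dx ∧ dy.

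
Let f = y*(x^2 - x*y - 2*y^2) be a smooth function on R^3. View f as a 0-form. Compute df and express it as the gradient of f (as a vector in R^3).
df = (y*(2*x - y)) dx + (x^2 - 2*x*y - 6*y^2) dy + (0) dz; grad f = (y*(2*x - y), x^2 - 2*x*y - 6*y^2, 0)

For a 0-form f, d f = (∂f/∂x) dx + (∂f/∂y) dy + (∂f/∂z) dz. The components of the vector representation are exactly the entries of grad f in Cartesian coordinates:
  ∂f/∂x = y*(2*x - y)
  ∂f/∂y = x^2 - 2*x*y - 6*y^2
  ∂f/∂z = 0.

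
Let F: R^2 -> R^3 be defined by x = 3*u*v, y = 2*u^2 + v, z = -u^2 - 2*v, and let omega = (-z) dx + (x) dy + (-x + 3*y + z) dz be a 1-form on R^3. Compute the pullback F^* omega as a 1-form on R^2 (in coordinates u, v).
F^* omega = (-10*u^3 + 21*u^2*v - 2*u*v + 6*v^2) du + (3*u^3 - 10*u^2 + 15*u*v - 2*v) dv

Using F^*(f dg) = (f ∘ F) d(g ∘ F), substitute each coordinate x_i by F_i(u, v) in f_i, and replace dx_i by d F_i = (∂F_i/∂u) du + (∂F_i/∂v) dv.
  For the x component: f_1(F) = u^2 + 2*v; d F_1 = (3*v) du + (3*u) dv
  For the y component: f_2(F) = 3*u*v; d F_2 = (4*u) du + (1) dv
  For the z component: f_3(F) = 5*u^2 - 3*u*v + v; d F_3 = (-2*u) du + (-2) dv
Combining and collecting du, dv coefficients:
  coeff of du: -10*u^3 + 21*u^2*v - 2*u*v + 6*v^2
  coeff of dv: 3*u^3 - 10*u^2 + 15*u*v - 2*v
F^* omega = (-10*u^3 + 21*u^2*v - 2*u*v + 6*v^2) du + (3*u^3 - 10*u^2 + 15*u*v - 2*v) dv.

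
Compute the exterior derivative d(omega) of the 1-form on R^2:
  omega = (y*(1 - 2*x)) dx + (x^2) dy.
d(omega) = (4*x - 1) dx ∧ dy

For a 1-form omega = sum_i f_i dx_i, the exterior derivative is
  d(omega) = sum_{i < j} (∂f_j/∂x_i - ∂f_i/∂x_j) dx_i ∧ dx_j.
  coefficient of dx ∧ dy: ∂f_2/∂x - ∂f_1/∂y = ∂(x^2)/∂x - ∂(y*(1 - 2*x))/∂y = 4*x - 1
Assembling: d(omega) = (4*x - 1) dx ∧ dy.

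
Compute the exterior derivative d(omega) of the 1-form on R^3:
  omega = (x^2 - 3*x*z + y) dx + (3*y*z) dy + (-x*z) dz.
d(omega) = (-1) dx ∧ dy + (3*x - z) dx ∧ dz + (-3*y) dy ∧ dz

For a 1-form omega = sum_i f_i dx_i, the exterior derivative is
  d(omega) = sum_{i < j} (∂f_j/∂x_i - ∂f_i/∂x_j) dx_i ∧ dx_j.
  coefficient of dx ∧ dy: ∂f_2/∂x - ∂f_1/∂y = ∂(3*y*z)/∂x - ∂(x^2 - 3*x*z + y)/∂y = -1
  coefficient of dx ∧ dz: ∂f_3/∂x - ∂f_1/∂z = ∂(-x*z)/∂x - ∂(x^2 - 3*x*z + y)/∂z = 3*x - z
  coefficient of dy ∧ dz: ∂f_3/∂y - ∂f_2/∂z = ∂(-x*z)/∂y - ∂(3*y*z)/∂z = -3*y
Assembling: d(omega) = (-1) dx ∧ dy + (3*x - z) dx ∧ dz + (-3*y) dy ∧ dz.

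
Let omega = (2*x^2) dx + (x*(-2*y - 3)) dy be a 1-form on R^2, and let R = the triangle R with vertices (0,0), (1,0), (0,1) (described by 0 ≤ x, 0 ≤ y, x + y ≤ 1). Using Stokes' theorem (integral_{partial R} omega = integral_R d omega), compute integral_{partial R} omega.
integral_(partial R) omega = -11/6

Stokes: integral_partial_R omega = integral_R d omega with d omega = (∂Q/∂x - ∂P/∂y) dx ∧ dy.
  ∂Q/∂x = -2*y - 3
  ∂P/∂y = 0
  integrand = ∂Q/∂x - ∂P/∂y = -2*y - 3.
Integrating over R: integral_0^1 integral_0^{1-x} (-2*y - 3) dy dx = -11/6.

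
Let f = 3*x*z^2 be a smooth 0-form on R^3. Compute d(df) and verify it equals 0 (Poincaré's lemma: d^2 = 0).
d(df) = 0

Step 1: df = sum_i (∂f/∂x_i) dx_i = (3*z^2) dx + (0) dy + (6*x*z) dz.
Step 2: Apply d again. Using the 1-form formula, the coefficient of dx ∧ dy in d(df) is ∂^2 f/∂x ∂y - ∂^2 f/∂y ∂x = (0) - (0) = 0 (equality of mixed partials for smooth f).
Similarly for dx ∧ dz and dy ∧ dz — all coefficients vanish. So d(df) = 0.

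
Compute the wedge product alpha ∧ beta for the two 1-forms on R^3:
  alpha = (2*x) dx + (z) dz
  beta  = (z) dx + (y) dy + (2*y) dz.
alpha ∧ beta = (2*x*y) dx ∧ dy + (4*x*y - z^2) dx ∧ dz + (-y*z) dy ∧ dz

Distribute the wedge, using dx_i ∧ dx_j = -dx_j ∧ dx_i and dx_i ∧ dx_i = 0. For each pair (i, j) with i < j, the coefficient of dx_i ∧ dx_j in alpha ∧ beta is (alpha_i * beta_j - alpha_j * beta_i). Collecting: alpha ∧ beta = (2*x*y) dx ∧ dy + (4*x*y - z^2) dx ∧ dz + (-y*z) dy ∧ dz.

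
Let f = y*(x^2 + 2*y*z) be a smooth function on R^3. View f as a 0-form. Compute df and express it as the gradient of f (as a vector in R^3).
df = (2*x*y) dx + (x^2 + 4*y*z) dy + (2*y^2) dz; grad f = (2*x*y, x^2 + 4*y*z, 2*y^2)

For a 0-form f, d f = (∂f/∂x) dx + (∂f/∂y) dy + (∂f/∂z) dz. The components of the vector representation are exactly the entries of grad f in Cartesian coordinates:
  ∂f/∂x = 2*x*y
  ∂f/∂y = x^2 + 4*y*z
  ∂f/∂z = 2*y^2.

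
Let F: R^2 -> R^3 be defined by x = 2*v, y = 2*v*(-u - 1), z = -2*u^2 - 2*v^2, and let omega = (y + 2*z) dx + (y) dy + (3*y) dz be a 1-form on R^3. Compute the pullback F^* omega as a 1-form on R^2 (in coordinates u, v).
F^* omega = (4*v*(6*u^2 + u*v + 6*u + v)) du + (4*u^2*v - 8*u^2 + 24*u*v^2 + 4*u*v + 16*v^2) dv

Using F^*(f dg) = (f ∘ F) d(g ∘ F), substitute each coordinate x_i by F_i(u, v) in f_i, and replace dx_i by d F_i = (∂F_i/∂u) du + (∂F_i/∂v) dv.
  For the x component: f_1(F) = -4*u^2 - 2*u*v - 4*v^2 - 2*v; d F_1 = (0) du + (2) dv
  For the y component: f_2(F) = 2*v*(-u - 1); d F_2 = (-2*v) du + (-2*u - 2) dv
  For the z component: f_3(F) = 6*v*(-u - 1); d F_3 = (-4*u) du + (-4*v) dv
Combining and collecting du, dv coefficients:
  coeff of du: 4*v*(6*u^2 + u*v + 6*u + v)
  coeff of dv: 4*u^2*v - 8*u^2 + 24*u*v^2 + 4*u*v + 16*v^2
F^* omega = (4*v*(6*u^2 + u*v + 6*u + v)) du + (4*u^2*v - 8*u^2 + 24*u*v^2 + 4*u*v + 16*v^2) dv.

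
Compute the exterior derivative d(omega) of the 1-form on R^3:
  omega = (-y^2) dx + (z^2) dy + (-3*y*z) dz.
d(omega) = (2*y) dx ∧ dy + (-5*z) dy ∧ dz

For a 1-form omega = sum_i f_i dx_i, the exterior derivative is
  d(omega) = sum_{i < j} (∂f_j/∂x_i - ∂f_i/∂x_j) dx_i ∧ dx_j.
  coefficient of dx ∧ dy: ∂f_2/∂x - ∂f_1/∂y = ∂(z^2)/∂x - ∂(-y^2)/∂y = 2*y
  coefficient of dy ∧ dz: ∂f_3/∂y - ∂f_2/∂z = ∂(-3*y*z)/∂y - ∂(z^2)/∂z = -5*z
Assembling: d(omega) = (2*y) dx ∧ dy + (-5*z) dy ∧ dz.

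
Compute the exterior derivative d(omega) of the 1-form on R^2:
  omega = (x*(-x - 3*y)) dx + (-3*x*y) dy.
d(omega) = (3*x - 3*y) dx ∧ dy

For a 1-form omega = sum_i f_i dx_i, the exterior derivative is
  d(omega) = sum_{i < j} (∂f_j/∂x_i - ∂f_i/∂x_j) dx_i ∧ dx_j.
  coefficient of dx ∧ dy: ∂f_2/∂x - ∂f_1/∂y = ∂(-3*x*y)/∂x - ∂(x*(-x - 3*y))/∂y = 3*x - 3*y
Assembling: d(omega) = (3*x - 3*y) dx ∧ dy.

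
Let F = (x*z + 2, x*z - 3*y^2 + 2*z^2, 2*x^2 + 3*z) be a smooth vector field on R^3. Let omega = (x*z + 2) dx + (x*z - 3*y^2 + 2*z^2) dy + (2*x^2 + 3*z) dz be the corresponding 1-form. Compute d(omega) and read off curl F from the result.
d(omega) = (-x - 4*z) dy ∧ dz + (-3*x) dz ∧ dx + (z) dx ∧ dy; curl F = (-x - 4*z, -3*x, z)

d omega = sum_{i<j} (∂f_j/∂x_i - ∂f_i/∂x_j) dx_i ∧ dx_j. Under the identification (dy ∧ dz, dz ∧ dx, dx ∧ dy) ↔ (e_x, e_y, e_z), the coefficients are exactly the components of curl F. Compute:
  ∂R/∂y - ∂Q/∂z = (0) - (x + 4*z) = -x - 4*z
  ∂P/∂z - ∂R/∂x = (x) - (4*x) = -3*x
  ∂Q/∂x - ∂P/∂y = (z) - (0) = z.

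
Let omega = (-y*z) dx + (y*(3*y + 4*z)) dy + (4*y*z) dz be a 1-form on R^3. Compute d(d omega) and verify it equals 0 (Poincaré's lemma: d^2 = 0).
d(d omega) = 0

Step 1: d omega = sum_{i<j} (∂f_j/∂x_i - ∂f_i/∂x_j) dx_i ∧ dx_j:
  coeff of dx ∧ dy: z
  coeff of dx ∧ dz: y
  coeff of dy ∧ dz: -4*y + 4*z
Step 2: Apply d again to each 2-form coefficient. The only possible 3-form in R^3 is dx ∧ dy ∧ dz, with coefficient
  ∂(coeff of dy∧dz)/∂x - ∂(coeff of dx∧dz)/∂y + ∂(coeff of dx∧dy)/∂z
  = ∂/∂x (-4*y + 4*z) - ∂/∂y (y) + ∂/∂z (z).
Each of these terms simplifies to sums of mixed partials that cancel in pairs. The result is 0 (by equality of mixed partials for smooth functions — Schwarz / Clairaut).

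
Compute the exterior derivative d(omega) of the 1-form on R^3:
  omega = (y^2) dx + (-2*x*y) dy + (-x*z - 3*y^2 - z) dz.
d(omega) = (-4*y) dx ∧ dy + (-z) dx ∧ dz + (-6*y) dy ∧ dz

For a 1-form omega = sum_i f_i dx_i, the exterior derivative is
  d(omega) = sum_{i < j} (∂f_j/∂x_i - ∂f_i/∂x_j) dx_i ∧ dx_j.
  coefficient of dx ∧ dy: ∂f_2/∂x - ∂f_1/∂y = ∂(-2*x*y)/∂x - ∂(y^2)/∂y = -4*y
  coefficient of dx ∧ dz: ∂f_3/∂x - ∂f_1/∂z = ∂(-x*z - 3*y^2 - z)/∂x - ∂(y^2)/∂z = -z
  coefficient of dy ∧ dz: ∂f_3/∂y - ∂f_2/∂z = ∂(-x*z - 3*y^2 - z)/∂y - ∂(-2*x*y)/∂z = -6*y
Assembling: d(omega) = (-4*y) dx ∧ dy + (-z) dx ∧ dz + (-6*y) dy ∧ dz.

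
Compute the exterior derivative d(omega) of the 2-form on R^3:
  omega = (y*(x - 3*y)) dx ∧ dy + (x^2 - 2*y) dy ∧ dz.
d(omega) = (2*x) dx ∧ dy ∧ dz

For a 2-form omega = sum_{i<j} g_{ij} dx_i ∧ dx_j, the exterior derivative is
  d(omega) = sum_{i<j} d(g_{ij}) ∧ dx_i ∧ dx_j = sum_{i<j, k} (∂g_{ij}/∂x_k) dx_k ∧ dx_i ∧ dx_j.
Expand each term, using dx_k ∧ dx_i ∧ dx_j = sgn(permutation) dx_{(a)} ∧ dx_{(b)} ∧ dx_{(c)} with (a < b < c) sorted:
  d(x^2 - 2*y) includes (∂/∂x)(x^2 - 2*y) dx = (2*x) dx, which multiplied by dy ∧ dz gives (2*x) dx ∧ dy ∧ dz
Collecting like 3-forms: d(omega) = (2*x) dx ∧ dy ∧ dz.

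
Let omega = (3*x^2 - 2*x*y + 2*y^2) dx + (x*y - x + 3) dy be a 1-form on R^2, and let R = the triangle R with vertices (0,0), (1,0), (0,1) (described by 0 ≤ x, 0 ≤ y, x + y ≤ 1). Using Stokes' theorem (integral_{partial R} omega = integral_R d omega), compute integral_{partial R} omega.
integral_(partial R) omega = -2/3

Stokes: integral_partial_R omega = integral_R d omega with d omega = (∂Q/∂x - ∂P/∂y) dx ∧ dy.
  ∂Q/∂x = y - 1
  ∂P/∂y = -2*x + 4*y
  integrand = ∂Q/∂x - ∂P/∂y = 2*x - 3*y - 1.
Integrating over R: integral_0^1 integral_0^{1-x} (2*x - 3*y - 1) dy dx = -2/3.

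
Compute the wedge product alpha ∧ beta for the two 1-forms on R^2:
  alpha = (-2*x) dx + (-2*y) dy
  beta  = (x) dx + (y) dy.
alpha ∧ beta = 0

Distribute the wedge, using dx_i ∧ dx_j = -dx_j ∧ dx_i and dx_i ∧ dx_i = 0. For each pair (i, j) with i < j, the coefficient of dx_i ∧ dx_j in alpha ∧ beta is (alpha_i * beta_j - alpha_j * beta_i). Collecting: alpha ∧ beta = 0.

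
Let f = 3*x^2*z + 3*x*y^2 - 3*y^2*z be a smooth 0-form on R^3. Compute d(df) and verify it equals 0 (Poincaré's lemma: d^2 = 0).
d(df) = 0

Step 1: df = sum_i (∂f/∂x_i) dx_i = (6*x*z + 3*y^2) dx + (6*y*(x - z)) dy + (3*x^2 - 3*y^2) dz.
Step 2: Apply d again. Using the 1-form formula, the coefficient of dx ∧ dy in d(df) is ∂^2 f/∂x ∂y - ∂^2 f/∂y ∂x = (6*y) - (6*y) = 0 (equality of mixed partials for smooth f).
Similarly for dx ∧ dz and dy ∧ dz — all coefficients vanish. So d(df) = 0.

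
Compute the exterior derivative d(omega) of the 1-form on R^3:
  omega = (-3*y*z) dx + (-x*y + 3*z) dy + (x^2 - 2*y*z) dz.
d(omega) = (-y + 3*z) dx ∧ dy + (2*x + 3*y) dx ∧ dz + (-2*z - 3) dy ∧ dz

For a 1-form omega = sum_i f_i dx_i, the exterior derivative is
  d(omega) = sum_{i < j} (∂f_j/∂x_i - ∂f_i/∂x_j) dx_i ∧ dx_j.
  coefficient of dx ∧ dy: ∂f_2/∂x - ∂f_1/∂y = ∂(-x*y + 3*z)/∂x - ∂(-3*y*z)/∂y = -y + 3*z
  coefficient of dx ∧ dz: ∂f_3/∂x - ∂f_1/∂z = ∂(x^2 - 2*y*z)/∂x - ∂(-3*y*z)/∂z = 2*x + 3*y
  coefficient of dy ∧ dz: ∂f_3/∂y - ∂f_2/∂z = ∂(x^2 - 2*y*z)/∂y - ∂(-x*y + 3*z)/∂z = -2*z - 3
Assembling: d(omega) = (-y + 3*z) dx ∧ dy + (2*x + 3*y) dx ∧ dz + (-2*z - 3) dy ∧ dz.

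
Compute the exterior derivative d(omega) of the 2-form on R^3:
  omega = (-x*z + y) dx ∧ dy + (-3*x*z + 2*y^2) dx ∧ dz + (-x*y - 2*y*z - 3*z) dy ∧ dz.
d(omega) = (-x - 5*y) dx ∧ dy ∧ dz

For a 2-form omega = sum_{i<j} g_{ij} dx_i ∧ dx_j, the exterior derivative is
  d(omega) = sum_{i<j} d(g_{ij}) ∧ dx_i ∧ dx_j = sum_{i<j, k} (∂g_{ij}/∂x_k) dx_k ∧ dx_i ∧ dx_j.
Expand each term, using dx_k ∧ dx_i ∧ dx_j = sgn(permutation) dx_{(a)} ∧ dx_{(b)} ∧ dx_{(c)} with (a < b < c) sorted:
  d(-x*z + y) includes (∂/∂z)(-x*z + y) dz = (-x) dz, which multiplied by dx ∧ dy gives (-x) dx ∧ dy ∧ dz
  d(-3*x*z + 2*y^2) includes (∂/∂y)(-3*x*z + 2*y^2) dy = (4*y) dy, which multiplied by dx ∧ dz gives (-4*y) dx ∧ dy ∧ dz
  d(-x*y - 2*y*z - 3*z) includes (∂/∂x)(-x*y - 2*y*z - 3*z) dx = (-y) dx, which multiplied by dy ∧ dz gives (-y) dx ∧ dy ∧ dz
Collecting like 3-forms: d(omega) = (-x - 5*y) dx ∧ dy ∧ dz.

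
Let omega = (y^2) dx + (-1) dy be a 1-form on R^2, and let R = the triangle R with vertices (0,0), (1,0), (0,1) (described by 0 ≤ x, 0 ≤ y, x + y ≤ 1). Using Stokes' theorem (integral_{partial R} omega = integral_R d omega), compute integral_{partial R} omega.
integral_(partial R) omega = -1/3

Stokes: integral_partial_R omega = integral_R d omega with d omega = (∂Q/∂x - ∂P/∂y) dx ∧ dy.
  ∂Q/∂x = 0
  ∂P/∂y = 2*y
  integrand = ∂Q/∂x - ∂P/∂y = -2*y.
Integrating over R: integral_0^1 integral_0^{1-x} (-2*y) dy dx = -1/3.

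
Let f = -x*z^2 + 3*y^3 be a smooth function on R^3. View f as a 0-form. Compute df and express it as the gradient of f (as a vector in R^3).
df = (-z^2) dx + (9*y^2) dy + (-2*x*z) dz; grad f = (-z^2, 9*y^2, -2*x*z)

For a 0-form f, d f = (∂f/∂x) dx + (∂f/∂y) dy + (∂f/∂z) dz. The components of the vector representation are exactly the entries of grad f in Cartesian coordinates:
  ∂f/∂x = -z^2
  ∂f/∂y = 9*y^2
  ∂f/∂z = -2*x*z.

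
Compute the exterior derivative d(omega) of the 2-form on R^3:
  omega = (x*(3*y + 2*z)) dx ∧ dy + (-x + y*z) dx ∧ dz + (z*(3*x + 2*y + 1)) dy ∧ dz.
d(omega) = (2*x + 2*z) dx ∧ dy ∧ dz

For a 2-form omega = sum_{i<j} g_{ij} dx_i ∧ dx_j, the exterior derivative is
  d(omega) = sum_{i<j} d(g_{ij}) ∧ dx_i ∧ dx_j = sum_{i<j, k} (∂g_{ij}/∂x_k) dx_k ∧ dx_i ∧ dx_j.
Expand each term, using dx_k ∧ dx_i ∧ dx_j = sgn(permutation) dx_{(a)} ∧ dx_{(b)} ∧ dx_{(c)} with (a < b < c) sorted:
  d(x*(3*y + 2*z)) includes (∂/∂z)(x*(3*y + 2*z)) dz = (2*x) dz, which multiplied by dx ∧ dy gives (2*x) dx ∧ dy ∧ dz
  d(-x + y*z) includes (∂/∂y)(-x + y*z) dy = (z) dy, which multiplied by dx ∧ dz gives (-z) dx ∧ dy ∧ dz
  d(z*(3*x + 2*y + 1)) includes (∂/∂x)(z*(3*x + 2*y + 1)) dx = (3*z) dx, which multiplied by dy ∧ dz gives (3*z) dx ∧ dy ∧ dz
Collecting like 3-forms: d(omega) = (2*x + 2*z) dx ∧ dy ∧ dz.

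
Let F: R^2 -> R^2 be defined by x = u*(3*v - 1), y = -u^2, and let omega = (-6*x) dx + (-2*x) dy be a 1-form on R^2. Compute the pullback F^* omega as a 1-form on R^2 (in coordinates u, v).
F^* omega = (2*u*(6*u*v - 2*u - 27*v^2 + 18*v - 3)) du + (u^2*(18 - 54*v)) dv

Using F^*(f dg) = (f ∘ F) d(g ∘ F), substitute each coordinate x_i by F_i(u, v) in f_i, and replace dx_i by d F_i = (∂F_i/∂u) du + (∂F_i/∂v) dv.
  For the x component: f_1(F) = 6*u*(1 - 3*v); d F_1 = (3*v - 1) du + (3*u) dv
  For the y component: f_2(F) = 2*u*(1 - 3*v); d F_2 = (-2*u) du + (0) dv
Combining and collecting du, dv coefficients:
  coeff of du: 2*u*(6*u*v - 2*u - 27*v^2 + 18*v - 3)
  coeff of dv: u^2*(18 - 54*v)
F^* omega = (2*u*(6*u*v - 2*u - 27*v^2 + 18*v - 3)) du + (u^2*(18 - 54*v)) dv.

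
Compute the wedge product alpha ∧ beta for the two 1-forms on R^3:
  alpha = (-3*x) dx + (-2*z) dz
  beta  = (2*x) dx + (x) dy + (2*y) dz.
alpha ∧ beta = (-3*x^2) dx ∧ dy + (2*x*(-3*y + 2*z)) dx ∧ dz + (2*x*z) dy ∧ dz

Distribute the wedge, using dx_i ∧ dx_j = -dx_j ∧ dx_i and dx_i ∧ dx_i = 0. For each pair (i, j) with i < j, the coefficient of dx_i ∧ dx_j in alpha ∧ beta is (alpha_i * beta_j - alpha_j * beta_i). Collecting: alpha ∧ beta = (-3*x^2) dx ∧ dy + (2*x*(-3*y + 2*z)) dx ∧ dz + (2*x*z) dy ∧ dz.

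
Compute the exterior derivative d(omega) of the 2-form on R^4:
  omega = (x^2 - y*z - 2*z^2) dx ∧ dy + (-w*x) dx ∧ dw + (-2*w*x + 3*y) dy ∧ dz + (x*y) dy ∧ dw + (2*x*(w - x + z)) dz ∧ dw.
d(omega) = (-2*w - y - 4*z) dx ∧ dy ∧ dz + (-2*x) dy ∧ dz ∧ dw + (y) dx ∧ dy ∧ dw + (2*w - 4*x + 2*z) dx ∧ dz ∧ dw

For a 2-form omega = sum_{i<j} g_{ij} dx_i ∧ dx_j, the exterior derivative is
  d(omega) = sum_{i<j} d(g_{ij}) ∧ dx_i ∧ dx_j = sum_{i<j, k} (∂g_{ij}/∂x_k) dx_k ∧ dx_i ∧ dx_j.
Expand each term, using dx_k ∧ dx_i ∧ dx_j = sgn(permutation) dx_{(a)} ∧ dx_{(b)} ∧ dx_{(c)} with (a < b < c) sorted:
  d(x^2 - y*z - 2*z^2) includes (∂/∂z)(x^2 - y*z - 2*z^2) dz = (-y - 4*z) dz, which multiplied by dx ∧ dy gives (-y - 4*z) dx ∧ dy ∧ dz
  d(-2*w*x + 3*y) includes (∂/∂x)(-2*w*x + 3*y) dx = (-2*w) dx, which multiplied by dy ∧ dz gives (-2*w) dx ∧ dy ∧ dz
  d(-2*w*x + 3*y) includes (∂/∂w)(-2*w*x + 3*y) dw = (-2*x) dw, which multiplied by dy ∧ dz gives (-2*x) dy ∧ dz ∧ dw
  d(x*y) includes (∂/∂x)(x*y) dx = (y) dx, which multiplied by dy ∧ dw gives (y) dx ∧ dy ∧ dw
  d(2*x*(w - x + z)) includes (∂/∂x)(2*x*(w - x + z)) dx = (2*w - 4*x + 2*z) dx, which multiplied by dz ∧ dw gives (2*w - 4*x + 2*z) dx ∧ dz ∧ dw
Collecting like 3-forms: d(omega) = (-2*w - y - 4*z) dx ∧ dy ∧ dz + (-2*x) dy ∧ dz ∧ dw + (y) dx ∧ dy ∧ dw + (2*w - 4*x + 2*z) dx ∧ dz ∧ dw.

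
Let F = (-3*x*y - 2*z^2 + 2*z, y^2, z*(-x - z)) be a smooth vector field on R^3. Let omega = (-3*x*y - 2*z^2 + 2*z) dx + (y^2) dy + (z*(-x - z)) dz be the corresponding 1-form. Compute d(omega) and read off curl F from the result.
d(omega) = (0) dy ∧ dz + (2 - 3*z) dz ∧ dx + (3*x) dx ∧ dy; curl F = (0, 2 - 3*z, 3*x)

d omega = sum_{i<j} (∂f_j/∂x_i - ∂f_i/∂x_j) dx_i ∧ dx_j. Under the identification (dy ∧ dz, dz ∧ dx, dx ∧ dy) ↔ (e_x, e_y, e_z), the coefficients are exactly the components of curl F. Compute:
  ∂R/∂y - ∂Q/∂z = (0) - (0) = 0
  ∂P/∂z - ∂R/∂x = (2 - 4*z) - (-z) = 2 - 3*z
  ∂Q/∂x - ∂P/∂y = (0) - (-3*x) = 3*x.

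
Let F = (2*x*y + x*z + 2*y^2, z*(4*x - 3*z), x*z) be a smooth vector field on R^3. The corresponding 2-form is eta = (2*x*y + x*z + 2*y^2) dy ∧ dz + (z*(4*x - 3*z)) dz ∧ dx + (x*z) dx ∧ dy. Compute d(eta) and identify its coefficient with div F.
d(eta) = (x + 2*y + z) dx ∧ dy ∧ dz; div F = x + 2*y + z

For a 2-form in R^3 of the form above, applying d gives a 3-form with coefficient ∂P/∂x + ∂Q/∂y + ∂R/∂z:
  ∂P/∂x = 2*y + z
  ∂Q/∂y = 0
  ∂R/∂z = x
Sum = x + 2*y + z, which is exactly div F.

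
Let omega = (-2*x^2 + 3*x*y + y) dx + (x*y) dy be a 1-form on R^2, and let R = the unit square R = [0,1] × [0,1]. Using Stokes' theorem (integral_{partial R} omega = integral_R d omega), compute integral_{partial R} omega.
integral_(partial R) omega = -2

Stokes: integral_partial_R omega = integral_R d omega with d omega = (∂Q/∂x - ∂P/∂y) dx ∧ dy.
  ∂Q/∂x = y
  ∂P/∂y = 3*x + 1
  integrand = ∂Q/∂x - ∂P/∂y = -3*x + y - 1.
Integrating over R: integral_0^1 integral_0^1 (-3*x + y - 1) dx dy = -2.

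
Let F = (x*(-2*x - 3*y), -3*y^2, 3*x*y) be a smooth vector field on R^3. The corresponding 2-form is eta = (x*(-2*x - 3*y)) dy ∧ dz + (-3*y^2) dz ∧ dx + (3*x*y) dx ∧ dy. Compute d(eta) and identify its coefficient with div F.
d(eta) = (-4*x - 9*y) dx ∧ dy ∧ dz; div F = -4*x - 9*y

For a 2-form in R^3 of the form above, applying d gives a 3-form with coefficient ∂P/∂x + ∂Q/∂y + ∂R/∂z:
  ∂P/∂x = -4*x - 3*y
  ∂Q/∂y = -6*y
  ∂R/∂z = 0
Sum = -4*x - 9*y, which is exactly div F.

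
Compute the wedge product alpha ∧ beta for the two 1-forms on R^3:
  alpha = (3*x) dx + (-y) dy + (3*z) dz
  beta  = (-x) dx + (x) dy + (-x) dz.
alpha ∧ beta = (x*(3*x - y)) dx ∧ dy + (3*x*(-x + z)) dx ∧ dz + (x*(y - 3*z)) dy ∧ dz

Distribute the wedge, using dx_i ∧ dx_j = -dx_j ∧ dx_i and dx_i ∧ dx_i = 0. For each pair (i, j) with i < j, the coefficient of dx_i ∧ dx_j in alpha ∧ beta is (alpha_i * beta_j - alpha_j * beta_i). Collecting: alpha ∧ beta = (x*(3*x - y)) dx ∧ dy + (3*x*(-x + z)) dx ∧ dz + (x*(y - 3*z)) dy ∧ dz.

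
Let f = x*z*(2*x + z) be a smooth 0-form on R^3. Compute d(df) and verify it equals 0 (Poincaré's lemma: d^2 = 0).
d(df) = 0

Step 1: df = sum_i (∂f/∂x_i) dx_i = (z*(4*x + z)) dx + (0) dy + (2*x*(x + z)) dz.
Step 2: Apply d again. Using the 1-form formula, the coefficient of dx ∧ dy in d(df) is ∂^2 f/∂x ∂y - ∂^2 f/∂y ∂x = (0) - (0) = 0 (equality of mixed partials for smooth f).
Similarly for dx ∧ dz and dy ∧ dz — all coefficients vanish. So d(df) = 0.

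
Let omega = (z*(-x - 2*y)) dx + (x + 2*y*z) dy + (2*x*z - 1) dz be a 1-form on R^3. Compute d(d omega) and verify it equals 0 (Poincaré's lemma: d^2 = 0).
d(d omega) = 0

Step 1: d omega = sum_{i<j} (∂f_j/∂x_i - ∂f_i/∂x_j) dx_i ∧ dx_j:
  coeff of dx ∧ dy: 2*z + 1
  coeff of dx ∧ dz: x + 2*y + 2*z
  coeff of dy ∧ dz: -2*y
Step 2: Apply d again to each 2-form coefficient. The only possible 3-form in R^3 is dx ∧ dy ∧ dz, with coefficient
  ∂(coeff of dy∧dz)/∂x - ∂(coeff of dx∧dz)/∂y + ∂(coeff of dx∧dy)/∂z
  = ∂/∂x (-2*y) - ∂/∂y (x + 2*y + 2*z) + ∂/∂z (2*z + 1).
Each of these terms simplifies to sums of mixed partials that cancel in pairs. The result is 0 (by equality of mixed partials for smooth functions — Schwarz / Clairaut).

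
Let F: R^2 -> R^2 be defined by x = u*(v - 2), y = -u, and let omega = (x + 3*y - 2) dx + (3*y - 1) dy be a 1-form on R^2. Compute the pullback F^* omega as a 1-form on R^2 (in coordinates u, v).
F^* omega = (u*v^2 - 7*u*v + 13*u - 2*v + 5) du + (u*(u*v - 5*u - 2)) dv

Using F^*(f dg) = (f ∘ F) d(g ∘ F), substitute each coordinate x_i by F_i(u, v) in f_i, and replace dx_i by d F_i = (∂F_i/∂u) du + (∂F_i/∂v) dv.
  For the x component: f_1(F) = u*v - 5*u - 2; d F_1 = (v - 2) du + (u) dv
  For the y component: f_2(F) = -3*u - 1; d F_2 = (-1) du + (0) dv
Combining and collecting du, dv coefficients:
  coeff of du: u*v^2 - 7*u*v + 13*u - 2*v + 5
  coeff of dv: u*(u*v - 5*u - 2)
F^* omega = (u*v^2 - 7*u*v + 13*u - 2*v + 5) du + (u*(u*v - 5*u - 2)) dv.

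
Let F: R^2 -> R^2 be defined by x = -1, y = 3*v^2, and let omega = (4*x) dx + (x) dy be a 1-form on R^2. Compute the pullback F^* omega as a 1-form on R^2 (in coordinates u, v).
F^* omega = (-6*v) dv

Using F^*(f dg) = (f ∘ F) d(g ∘ F), substitute each coordinate x_i by F_i(u, v) in f_i, and replace dx_i by d F_i = (∂F_i/∂u) du + (∂F_i/∂v) dv.
  For the x component: f_1(F) = -4; d F_1 = (0) du + (0) dv
  For the y component: f_2(F) = -1; d F_2 = (0) du + (6*v) dv
Combining and collecting du, dv coefficients:
  coeff of du: 0
  coeff of dv: -6*v
F^* omega = (-6*v) dv.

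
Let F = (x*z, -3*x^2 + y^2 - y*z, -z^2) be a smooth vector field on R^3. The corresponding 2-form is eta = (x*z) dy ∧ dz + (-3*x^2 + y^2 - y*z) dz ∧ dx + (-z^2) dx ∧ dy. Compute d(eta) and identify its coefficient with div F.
d(eta) = (2*y - 2*z) dx ∧ dy ∧ dz; div F = 2*y - 2*z

For a 2-form in R^3 of the form above, applying d gives a 3-form with coefficient ∂P/∂x + ∂Q/∂y + ∂R/∂z:
  ∂P/∂x = z
  ∂Q/∂y = 2*y - z
  ∂R/∂z = -2*z
Sum = 2*y - 2*z, which is exactly div F.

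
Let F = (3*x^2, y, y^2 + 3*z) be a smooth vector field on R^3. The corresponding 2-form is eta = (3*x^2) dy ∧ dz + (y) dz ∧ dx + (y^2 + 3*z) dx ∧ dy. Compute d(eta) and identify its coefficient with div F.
d(eta) = (6*x + 4) dx ∧ dy ∧ dz; div F = 6*x + 4

For a 2-form in R^3 of the form above, applying d gives a 3-form with coefficient ∂P/∂x + ∂Q/∂y + ∂R/∂z:
  ∂P/∂x = 6*x
  ∂Q/∂y = 1
  ∂R/∂z = 3
Sum = 6*x + 4, which is exactly div F.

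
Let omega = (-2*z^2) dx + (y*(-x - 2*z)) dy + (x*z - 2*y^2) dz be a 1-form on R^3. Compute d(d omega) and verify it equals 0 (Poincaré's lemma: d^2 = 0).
d(d omega) = 0

Step 1: d omega = sum_{i<j} (∂f_j/∂x_i - ∂f_i/∂x_j) dx_i ∧ dx_j:
  coeff of dx ∧ dy: -y
  coeff of dx ∧ dz: 5*z
  coeff of dy ∧ dz: -2*y
Step 2: Apply d again to each 2-form coefficient. The only possible 3-form in R^3 is dx ∧ dy ∧ dz, with coefficient
  ∂(coeff of dy∧dz)/∂x - ∂(coeff of dx∧dz)/∂y + ∂(coeff of dx∧dy)/∂z
  = ∂/∂x (-2*y) - ∂/∂y (5*z) + ∂/∂z (-y).
Each of these terms simplifies to sums of mixed partials that cancel in pairs. The result is 0 (by equality of mixed partials for smooth functions — Schwarz / Clairaut).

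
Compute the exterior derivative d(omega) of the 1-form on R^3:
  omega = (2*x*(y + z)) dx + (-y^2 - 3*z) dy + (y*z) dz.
d(omega) = (-2*x) dx ∧ dy + (-2*x) dx ∧ dz + (z + 3) dy ∧ dz

For a 1-form omega = sum_i f_i dx_i, the exterior derivative is
  d(omega) = sum_{i < j} (∂f_j/∂x_i - ∂f_i/∂x_j) dx_i ∧ dx_j.
  coefficient of dx ∧ dy: ∂f_2/∂x - ∂f_1/∂y = ∂(-y^2 - 3*z)/∂x - ∂(2*x*(y + z))/∂y = -2*x
  coefficient of dx ∧ dz: ∂f_3/∂x - ∂f_1/∂z = ∂(y*z)/∂x - ∂(2*x*(y + z))/∂z = -2*x
  coefficient of dy ∧ dz: ∂f_3/∂y - ∂f_2/∂z = ∂(y*z)/∂y - ∂(-y^2 - 3*z)/∂z = z + 3
Assembling: d(omega) = (-2*x) dx ∧ dy + (-2*x) dx ∧ dz + (z + 3) dy ∧ dz.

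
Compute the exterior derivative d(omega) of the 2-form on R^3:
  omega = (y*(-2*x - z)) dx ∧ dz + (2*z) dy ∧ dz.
d(omega) = (2*x + z) dx ∧ dy ∧ dz

For a 2-form omega = sum_{i<j} g_{ij} dx_i ∧ dx_j, the exterior derivative is
  d(omega) = sum_{i<j} d(g_{ij}) ∧ dx_i ∧ dx_j = sum_{i<j, k} (∂g_{ij}/∂x_k) dx_k ∧ dx_i ∧ dx_j.
Expand each term, using dx_k ∧ dx_i ∧ dx_j = sgn(permutation) dx_{(a)} ∧ dx_{(b)} ∧ dx_{(c)} with (a < b < c) sorted:
  d(y*(-2*x - z)) includes (∂/∂y)(y*(-2*x - z)) dy = (-2*x - z) dy, which multiplied by dx ∧ dz gives (2*x + z) dx ∧ dy ∧ dz
Collecting like 3-forms: d(omega) = (2*x + z) dx ∧ dy ∧ dz.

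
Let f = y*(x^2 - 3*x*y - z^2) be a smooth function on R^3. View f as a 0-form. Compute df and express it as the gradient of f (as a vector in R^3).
df = (y*(2*x - 3*y)) dx + (x^2 - 6*x*y - z^2) dy + (-2*y*z) dz; grad f = (y*(2*x - 3*y), x^2 - 6*x*y - z^2, -2*y*z)

For a 0-form f, d f = (∂f/∂x) dx + (∂f/∂y) dy + (∂f/∂z) dz. The components of the vector representation are exactly the entries of grad f in Cartesian coordinates:
  ∂f/∂x = y*(2*x - 3*y)
  ∂f/∂y = x^2 - 6*x*y - z^2
  ∂f/∂z = -2*y*z.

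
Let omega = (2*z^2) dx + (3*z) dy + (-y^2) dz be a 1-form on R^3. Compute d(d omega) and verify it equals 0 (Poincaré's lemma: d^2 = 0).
d(d omega) = 0

Step 1: d omega = sum_{i<j} (∂f_j/∂x_i - ∂f_i/∂x_j) dx_i ∧ dx_j:
  coeff of dx ∧ dy: 0
  coeff of dx ∧ dz: -4*z
  coeff of dy ∧ dz: -2*y - 3
Step 2: Apply d again to each 2-form coefficient. The only possible 3-form in R^3 is dx ∧ dy ∧ dz, with coefficient
  ∂(coeff of dy∧dz)/∂x - ∂(coeff of dx∧dz)/∂y + ∂(coeff of dx∧dy)/∂z
  = ∂/∂x (-2*y - 3) - ∂/∂y (-4*z) + ∂/∂z (0).
Each of these terms simplifies to sums of mixed partials that cancel in pairs. The result is 0 (by equality of mixed partials for smooth functions — Schwarz / Clairaut).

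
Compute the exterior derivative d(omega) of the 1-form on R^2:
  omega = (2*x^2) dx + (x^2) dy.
d(omega) = (2*x) dx ∧ dy

For a 1-form omega = sum_i f_i dx_i, the exterior derivative is
  d(omega) = sum_{i < j} (∂f_j/∂x_i - ∂f_i/∂x_j) dx_i ∧ dx_j.
  coefficient of dx ∧ dy: ∂f_2/∂x - ∂f_1/∂y = ∂(x^2)/∂x - ∂(2*x^2)/∂y = 2*x
Assembling: d(omega) = (2*x) dx ∧ dy.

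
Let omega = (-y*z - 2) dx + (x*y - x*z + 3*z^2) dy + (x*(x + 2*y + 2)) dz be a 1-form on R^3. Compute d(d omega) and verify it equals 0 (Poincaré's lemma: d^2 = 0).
d(d omega) = 0

Step 1: d omega = sum_{i<j} (∂f_j/∂x_i - ∂f_i/∂x_j) dx_i ∧ dx_j:
  coeff of dx ∧ dy: y
  coeff of dx ∧ dz: 2*x + 3*y + 2
  coeff of dy ∧ dz: 3*x - 6*z
Step 2: Apply d again to each 2-form coefficient. The only possible 3-form in R^3 is dx ∧ dy ∧ dz, with coefficient
  ∂(coeff of dy∧dz)/∂x - ∂(coeff of dx∧dz)/∂y + ∂(coeff of dx∧dy)/∂z
  = ∂/∂x (3*x - 6*z) - ∂/∂y (2*x + 3*y + 2) + ∂/∂z (y).
Each of these terms simplifies to sums of mixed partials that cancel in pairs. The result is 0 (by equality of mixed partials for smooth functions — Schwarz / Clairaut).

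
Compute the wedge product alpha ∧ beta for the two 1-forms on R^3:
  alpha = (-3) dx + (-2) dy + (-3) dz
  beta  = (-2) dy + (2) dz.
alpha ∧ beta = (6) dx ∧ dy + (-6) dx ∧ dz + (-10) dy ∧ dz

Distribute the wedge, using dx_i ∧ dx_j = -dx_j ∧ dx_i and dx_i ∧ dx_i = 0. For each pair (i, j) with i < j, the coefficient of dx_i ∧ dx_j in alpha ∧ beta is (alpha_i * beta_j - alpha_j * beta_i). Collecting: alpha ∧ beta = (6) dx ∧ dy + (-6) dx ∧ dz + (-10) dy ∧ dz.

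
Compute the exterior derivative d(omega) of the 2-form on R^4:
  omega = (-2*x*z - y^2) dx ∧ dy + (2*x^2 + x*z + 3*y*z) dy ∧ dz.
d(omega) = (2*x + z) dx ∧ dy ∧ dz

For a 2-form omega = sum_{i<j} g_{ij} dx_i ∧ dx_j, the exterior derivative is
  d(omega) = sum_{i<j} d(g_{ij}) ∧ dx_i ∧ dx_j = sum_{i<j, k} (∂g_{ij}/∂x_k) dx_k ∧ dx_i ∧ dx_j.
Expand each term, using dx_k ∧ dx_i ∧ dx_j = sgn(permutation) dx_{(a)} ∧ dx_{(b)} ∧ dx_{(c)} with (a < b < c) sorted:
  d(-2*x*z - y^2) includes (∂/∂z)(-2*x*z - y^2) dz = (-2*x) dz, which multiplied by dx ∧ dy gives (-2*x) dx ∧ dy ∧ dz
  d(2*x^2 + x*z + 3*y*z) includes (∂/∂x)(2*x^2 + x*z + 3*y*z) dx = (4*x + z) dx, which multiplied by dy ∧ dz gives (4*x + z) dx ∧ dy ∧ dz
Collecting like 3-forms: d(omega) = (2*x + z) dx ∧ dy ∧ dz.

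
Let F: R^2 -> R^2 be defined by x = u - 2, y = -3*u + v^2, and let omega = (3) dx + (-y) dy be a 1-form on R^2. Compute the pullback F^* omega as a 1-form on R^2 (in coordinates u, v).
F^* omega = (-9*u + 3*v^2 + 3) du + (2*v*(3*u - v^2)) dv

Using F^*(f dg) = (f ∘ F) d(g ∘ F), substitute each coordinate x_i by F_i(u, v) in f_i, and replace dx_i by d F_i = (∂F_i/∂u) du + (∂F_i/∂v) dv.
  For the x component: f_1(F) = 3; d F_1 = (1) du + (0) dv
  For the y component: f_2(F) = 3*u - v^2; d F_2 = (-3) du + (2*v) dv
Combining and collecting du, dv coefficients:
  coeff of du: -9*u + 3*v^2 + 3
  coeff of dv: 2*v*(3*u - v^2)
F^* omega = (-9*u + 3*v^2 + 3) du + (2*v*(3*u - v^2)) dv.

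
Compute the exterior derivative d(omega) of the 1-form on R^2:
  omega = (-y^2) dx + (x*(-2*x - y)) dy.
d(omega) = (-4*x + y) dx ∧ dy

For a 1-form omega = sum_i f_i dx_i, the exterior derivative is
  d(omega) = sum_{i < j} (∂f_j/∂x_i - ∂f_i/∂x_j) dx_i ∧ dx_j.
  coefficient of dx ∧ dy: ∂f_2/∂x - ∂f_1/∂y = ∂(x*(-2*x - y))/∂x - ∂(-y^2)/∂y = -4*x + y
Assembling: d(omega) = (-4*x + y) dx ∧ dy.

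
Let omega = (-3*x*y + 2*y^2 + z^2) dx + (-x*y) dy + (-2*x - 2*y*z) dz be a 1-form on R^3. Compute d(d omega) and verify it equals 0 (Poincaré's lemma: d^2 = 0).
d(d omega) = 0

Step 1: d omega = sum_{i<j} (∂f_j/∂x_i - ∂f_i/∂x_j) dx_i ∧ dx_j:
  coeff of dx ∧ dy: 3*x - 5*y
  coeff of dx ∧ dz: -2*z - 2
  coeff of dy ∧ dz: -2*z
Step 2: Apply d again to each 2-form coefficient. The only possible 3-form in R^3 is dx ∧ dy ∧ dz, with coefficient
  ∂(coeff of dy∧dz)/∂x - ∂(coeff of dx∧dz)/∂y + ∂(coeff of dx∧dy)/∂z
  = ∂/∂x (-2*z) - ∂/∂y (-2*z - 2) + ∂/∂z (3*x - 5*y).
Each of these terms simplifies to sums of mixed partials that cancel in pairs. The result is 0 (by equality of mixed partials for smooth functions — Schwarz / Clairaut).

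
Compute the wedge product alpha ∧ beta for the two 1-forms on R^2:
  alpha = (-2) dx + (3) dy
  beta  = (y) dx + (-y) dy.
alpha ∧ beta = (-y) dx ∧ dy

Distribute the wedge, using dx_i ∧ dx_j = -dx_j ∧ dx_i and dx_i ∧ dx_i = 0. For each pair (i, j) with i < j, the coefficient of dx_i ∧ dx_j in alpha ∧ beta is (alpha_i * beta_j - alpha_j * beta_i). Collecting: alpha ∧ beta = (-y) dx ∧ dy.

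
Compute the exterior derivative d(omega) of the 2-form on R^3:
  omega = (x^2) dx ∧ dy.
d(omega) = 0

For a 2-form omega = sum_{i<j} g_{ij} dx_i ∧ dx_j, the exterior derivative is
  d(omega) = sum_{i<j} d(g_{ij}) ∧ dx_i ∧ dx_j = sum_{i<j, k} (∂g_{ij}/∂x_k) dx_k ∧ dx_i ∧ dx_j.
Expand each term, using dx_k ∧ dx_i ∧ dx_j = sgn(permutation) dx_{(a)} ∧ dx_{(b)} ∧ dx_{(c)} with (a < b < c) sorted:

Collecting like 3-forms: d(omega) = 0.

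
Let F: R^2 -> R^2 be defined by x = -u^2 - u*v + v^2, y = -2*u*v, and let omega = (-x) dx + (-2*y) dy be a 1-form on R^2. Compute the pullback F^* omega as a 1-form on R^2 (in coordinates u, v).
F^* omega = (-2*u^3 - 3*u^2*v - 7*u*v^2 + v^3) du + (-u^3 - 7*u^2*v + 3*u*v^2 - 2*v^3) dv

Using F^*(f dg) = (f ∘ F) d(g ∘ F), substitute each coordinate x_i by F_i(u, v) in f_i, and replace dx_i by d F_i = (∂F_i/∂u) du + (∂F_i/∂v) dv.
  For the x component: f_1(F) = u^2 + u*v - v^2; d F_1 = (-2*u - v) du + (-u + 2*v) dv
  For the y component: f_2(F) = 4*u*v; d F_2 = (-2*v) du + (-2*u) dv
Combining and collecting du, dv coefficients:
  coeff of du: -2*u^3 - 3*u^2*v - 7*u*v^2 + v^3
  coeff of dv: -u^3 - 7*u^2*v + 3*u*v^2 - 2*v^3
F^* omega = (-2*u^3 - 3*u^2*v - 7*u*v^2 + v^3) du + (-u^3 - 7*u^2*v + 3*u*v^2 - 2*v^3) dv.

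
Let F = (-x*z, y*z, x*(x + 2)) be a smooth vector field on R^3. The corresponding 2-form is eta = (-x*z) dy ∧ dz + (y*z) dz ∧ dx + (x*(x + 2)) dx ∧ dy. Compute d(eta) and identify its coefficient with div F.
d(eta) = (0) dx ∧ dy ∧ dz; div F = 0

For a 2-form in R^3 of the form above, applying d gives a 3-form with coefficient ∂P/∂x + ∂Q/∂y + ∂R/∂z:
  ∂P/∂x = -z
  ∂Q/∂y = z
  ∂R/∂z = 0
Sum = 0, which is exactly div F.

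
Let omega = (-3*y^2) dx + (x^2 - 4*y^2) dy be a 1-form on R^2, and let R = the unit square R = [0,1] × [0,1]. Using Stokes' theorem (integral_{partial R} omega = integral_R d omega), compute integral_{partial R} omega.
integral_(partial R) omega = 4

Stokes: integral_partial_R omega = integral_R d omega with d omega = (∂Q/∂x - ∂P/∂y) dx ∧ dy.
  ∂Q/∂x = 2*x
  ∂P/∂y = -6*y
  integrand = ∂Q/∂x - ∂P/∂y = 2*x + 6*y.
Integrating over R: integral_0^1 integral_0^1 (2*x + 6*y) dx dy = 4.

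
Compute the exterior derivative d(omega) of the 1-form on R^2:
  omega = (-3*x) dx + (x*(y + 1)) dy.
d(omega) = (y + 1) dx ∧ dy

For a 1-form omega = sum_i f_i dx_i, the exterior derivative is
  d(omega) = sum_{i < j} (∂f_j/∂x_i - ∂f_i/∂x_j) dx_i ∧ dx_j.
  coefficient of dx ∧ dy: ∂f_2/∂x - ∂f_1/∂y = ∂(x*(y + 1))/∂x - ∂(-3*x)/∂y = y + 1
Assembling: d(omega) = (y + 1) dx ∧ dy.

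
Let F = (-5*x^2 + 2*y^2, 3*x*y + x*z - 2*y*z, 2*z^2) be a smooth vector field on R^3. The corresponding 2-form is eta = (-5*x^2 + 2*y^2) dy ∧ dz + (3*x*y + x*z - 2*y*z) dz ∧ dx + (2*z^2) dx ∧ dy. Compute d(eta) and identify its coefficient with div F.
d(eta) = (-7*x + 2*z) dx ∧ dy ∧ dz; div F = -7*x + 2*z

For a 2-form in R^3 of the form above, applying d gives a 3-form with coefficient ∂P/∂x + ∂Q/∂y + ∂R/∂z:
  ∂P/∂x = -10*x
  ∂Q/∂y = 3*x - 2*z
  ∂R/∂z = 4*z
Sum = -7*x + 2*z, which is exactly div F.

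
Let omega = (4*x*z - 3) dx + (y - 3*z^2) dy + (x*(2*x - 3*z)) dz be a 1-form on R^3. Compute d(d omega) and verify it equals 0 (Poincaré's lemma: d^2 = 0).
d(d omega) = 0

Step 1: d omega = sum_{i<j} (∂f_j/∂x_i - ∂f_i/∂x_j) dx_i ∧ dx_j:
  coeff of dx ∧ dy: 0
  coeff of dx ∧ dz: -3*z
  coeff of dy ∧ dz: 6*z
Step 2: Apply d again to each 2-form coefficient. The only possible 3-form in R^3 is dx ∧ dy ∧ dz, with coefficient
  ∂(coeff of dy∧dz)/∂x - ∂(coeff of dx∧dz)/∂y + ∂(coeff of dx∧dy)/∂z
  = ∂/∂x (6*z) - ∂/∂y (-3*z) + ∂/∂z (0).
Each of these terms simplifies to sums of mixed partials that cancel in pairs. The result is 0 (by equality of mixed partials for smooth functions — Schwarz / Clairaut).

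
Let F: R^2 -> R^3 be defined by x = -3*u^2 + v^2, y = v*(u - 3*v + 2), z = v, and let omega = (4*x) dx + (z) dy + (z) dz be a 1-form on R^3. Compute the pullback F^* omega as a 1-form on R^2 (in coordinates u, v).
F^* omega = (72*u^3 - 24*u*v^2 + v^2) du + (v*(-24*u^2 + u + 8*v^2 - 6*v + 3)) dv

Using F^*(f dg) = (f ∘ F) d(g ∘ F), substitute each coordinate x_i by F_i(u, v) in f_i, and replace dx_i by d F_i = (∂F_i/∂u) du + (∂F_i/∂v) dv.
  For the x component: f_1(F) = -12*u^2 + 4*v^2; d F_1 = (-6*u) du + (2*v) dv
  For the y component: f_2(F) = v; d F_2 = (v) du + (u - 6*v + 2) dv
  For the z component: f_3(F) = v; d F_3 = (0) du + (1) dv
Combining and collecting du, dv coefficients:
  coeff of du: 72*u^3 - 24*u*v^2 + v^2
  coeff of dv: v*(-24*u^2 + u + 8*v^2 - 6*v + 3)
F^* omega = (72*u^3 - 24*u*v^2 + v^2) du + (v*(-24*u^2 + u + 8*v^2 - 6*v + 3)) dv.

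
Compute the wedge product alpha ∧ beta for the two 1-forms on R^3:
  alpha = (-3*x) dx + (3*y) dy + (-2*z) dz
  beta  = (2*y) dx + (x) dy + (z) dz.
alpha ∧ beta = (-3*x^2 - 6*y^2) dx ∧ dy + (z*(-3*x + 4*y)) dx ∧ dz + (z*(2*x + 3*y)) dy ∧ dz

Distribute the wedge, using dx_i ∧ dx_j = -dx_j ∧ dx_i and dx_i ∧ dx_i = 0. For each pair (i, j) with i < j, the coefficient of dx_i ∧ dx_j in alpha ∧ beta is (alpha_i * beta_j - alpha_j * beta_i). Collecting: alpha ∧ beta = (-3*x^2 - 6*y^2) dx ∧ dy + (z*(-3*x + 4*y)) dx ∧ dz + (z*(2*x + 3*y)) dy ∧ dz.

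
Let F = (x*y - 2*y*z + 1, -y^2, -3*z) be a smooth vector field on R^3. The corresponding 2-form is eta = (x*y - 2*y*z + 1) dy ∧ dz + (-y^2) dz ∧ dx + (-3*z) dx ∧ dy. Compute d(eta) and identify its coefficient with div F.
d(eta) = (-y - 3) dx ∧ dy ∧ dz; div F = -y - 3

For a 2-form in R^3 of the form above, applying d gives a 3-form with coefficient ∂P/∂x + ∂Q/∂y + ∂R/∂z:
  ∂P/∂x = y
  ∂Q/∂y = -2*y
  ∂R/∂z = -3
Sum = -y - 3, which is exactly div F.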